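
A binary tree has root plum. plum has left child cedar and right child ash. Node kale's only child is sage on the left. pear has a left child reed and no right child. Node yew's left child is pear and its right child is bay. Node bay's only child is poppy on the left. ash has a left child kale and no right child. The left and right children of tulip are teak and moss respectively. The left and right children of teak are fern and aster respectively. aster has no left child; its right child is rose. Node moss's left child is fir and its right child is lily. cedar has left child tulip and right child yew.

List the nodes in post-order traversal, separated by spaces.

Post-order visits the left subtree, then the right subtree, then the node.
At plum: go left to cedar.
  At cedar: go left to tulip.
    At tulip: go left to teak.
      At teak: go left to fern.
        fern is a leaf — visit fern.
      At teak: go right to aster.
        At aster: no left child.
        At aster: go right to rose.
          rose is a leaf — visit rose.
        Visit aster.
      Visit teak.
    At tulip: go right to moss.
      At moss: go left to fir.
        fir is a leaf — visit fir.
      At moss: go right to lily.
        lily is a leaf — visit lily.
      Visit moss.
    Visit tulip.
  At cedar: go right to yew.
    At yew: go left to pear.
      At pear: go left to reed.
        reed is a leaf — visit reed.
      At pear: no right child.
      Visit pear.
    At yew: go right to bay.
      At bay: go left to poppy.
        poppy is a leaf — visit poppy.
      At bay: no right child.
      Visit bay.
    Visit yew.
  Visit cedar.
At plum: go right to ash.
  At ash: go left to kale.
    At kale: go left to sage.
      sage is a leaf — visit sage.
    At kale: no right child.
    Visit kale.
  At ash: no right child.
  Visit ash.
Visit plum.

fern rose aster teak fir lily moss tulip reed pear poppy bay yew cedar sage kale ash plum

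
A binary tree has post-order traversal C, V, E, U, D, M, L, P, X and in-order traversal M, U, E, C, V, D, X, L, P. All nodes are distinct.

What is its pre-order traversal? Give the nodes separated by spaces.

X M D U E V C P L

The last element of post-order is the root; it splits in-order into left and right subtrees.
Root X: left subtree has 6 nodes {M, U, E, C, V, D}, right has 2 {L, P}.
  Root M: left subtree has 0 nodes { }, right has 5 {U, E, C, V, D}.
    Root D: left subtree has 4 nodes {U, E, C, V}, right has 0 { }.
      Root U: left subtree has 0 nodes { }, right has 3 {E, C, V}.
        Root E: left subtree has 0 nodes { }, right has 2 {C, V}.
          Root V: left subtree has 1 node {C}, right has 0 { }.
  Root P: left subtree has 1 node {L}, right has 0 { }.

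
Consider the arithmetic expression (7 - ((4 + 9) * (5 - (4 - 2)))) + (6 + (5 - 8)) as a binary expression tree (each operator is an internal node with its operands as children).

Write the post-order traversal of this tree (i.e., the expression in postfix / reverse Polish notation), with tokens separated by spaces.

Post-order on an expression tree gives postfix notation: for each operator, emit left operand, right operand, then the operator.

7 4 9 + 5 4 2 - - * - 6 5 8 - + +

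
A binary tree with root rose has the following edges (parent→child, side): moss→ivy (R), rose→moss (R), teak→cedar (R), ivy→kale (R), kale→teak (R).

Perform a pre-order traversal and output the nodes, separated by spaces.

Pre-order visits the node, then its left subtree, then its right subtree.
Visit rose.
At rose: no left child.
At rose: go right to moss.
  Visit moss.
  At moss: no left child.
  At moss: go right to ivy.
    Visit ivy.
    At ivy: no left child.
    At ivy: go right to kale.
      Visit kale.
      At kale: no left child.
      At kale: go right to teak.
        Visit teak.
        At teak: no left child.
        At teak: go right to cedar.
          cedar is a leaf — visit cedar.

rose moss ivy kale teak cedar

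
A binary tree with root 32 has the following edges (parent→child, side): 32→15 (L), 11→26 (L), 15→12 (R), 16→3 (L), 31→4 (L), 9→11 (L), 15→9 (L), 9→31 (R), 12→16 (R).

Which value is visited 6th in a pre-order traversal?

31

Pre-order visits the node, then its left subtree, then its right subtree.
Visit 32.
At 32: go left to 15.
  Visit 15.
  At 15: go left to 9.
    Visit 9.
    At 9: go left to 11.
      Visit 11.
      At 11: go left to 26.
        26 is a leaf — visit 26.
      At 11: no right child.
    At 9: go right to 31.
      Visit 31.
      At 31: go left to 4.
        4 is a leaf — visit 4.
      At 31: no right child.
  At 15: go right to 12.
    Visit 12.
    At 12: no left child.
    At 12: go right to 16.
      Visit 16.
      At 16: go left to 3.
        3 is a leaf — visit 3.
      At 16: no right child.
At 32: no right child.
Full pre-order sequence: 32, 15, 9, 11, 26, 31, 4, 12, 16, 3.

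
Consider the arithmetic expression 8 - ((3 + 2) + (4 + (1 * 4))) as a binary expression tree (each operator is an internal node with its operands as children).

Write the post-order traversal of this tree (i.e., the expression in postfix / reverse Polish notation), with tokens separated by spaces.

Post-order on an expression tree gives postfix notation: for each operator, emit left operand, right operand, then the operator.

8 3 2 + 4 1 4 * + + -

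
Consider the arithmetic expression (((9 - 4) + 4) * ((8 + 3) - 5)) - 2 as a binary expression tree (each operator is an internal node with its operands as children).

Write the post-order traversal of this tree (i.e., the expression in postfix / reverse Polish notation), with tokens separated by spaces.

Post-order on an expression tree gives postfix notation: for each operator, emit left operand, right operand, then the operator.

9 4 - 4 + 8 3 + 5 - * 2 -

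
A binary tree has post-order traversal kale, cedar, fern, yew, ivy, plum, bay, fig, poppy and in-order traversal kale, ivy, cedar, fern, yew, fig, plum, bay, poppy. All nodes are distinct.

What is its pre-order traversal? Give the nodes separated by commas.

The last element of post-order is the root; it splits in-order into left and right subtrees.
Root poppy: left subtree has 8 nodes {kale, ivy, cedar, fern, yew, fig, plum, bay}, right has 0 { }.
  Root fig: left subtree has 5 nodes {kale, ivy, cedar, fern, yew}, right has 2 {plum, bay}.
    Root ivy: left subtree has 1 node {kale}, right has 3 {cedar, fern, yew}.
      Root yew: left subtree has 2 nodes {cedar, fern}, right has 0 { }.
        Root fern: left subtree has 1 node {cedar}, right has 0 { }.
    Root bay: left subtree has 1 node {plum}, right has 0 { }.

poppy, fig, ivy, kale, yew, fern, cedar, bay, plum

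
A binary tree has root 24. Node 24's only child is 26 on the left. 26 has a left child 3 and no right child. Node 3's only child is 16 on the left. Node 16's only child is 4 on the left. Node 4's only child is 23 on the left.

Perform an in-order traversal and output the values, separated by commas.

23, 4, 16, 3, 26, 24

In-order visits the left subtree, then the node, then the right subtree.
At 24: go left to 26.
  At 26: go left to 3.
    At 3: go left to 16.
      At 16: go left to 4.
        At 4: go left to 23.
          23 is a leaf — visit 23.
        Visit 4.
        At 4: no right child.
      Visit 16.
      At 16: no right child.
    Visit 3.
    At 3: no right child.
  Visit 26.
  At 26: no right child.
Visit 24.
At 24: no right child.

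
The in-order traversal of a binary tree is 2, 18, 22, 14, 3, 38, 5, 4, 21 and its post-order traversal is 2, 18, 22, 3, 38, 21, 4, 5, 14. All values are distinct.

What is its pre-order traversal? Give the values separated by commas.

The last element of post-order is the root; it splits in-order into left and right subtrees.
Root 14: left subtree has 3 nodes {2, 18, 22}, right has 5 {3, 38, 5, 4, 21}.
  Root 22: left subtree has 2 nodes {2, 18}, right has 0 { }.
    Root 18: left subtree has 1 node {2}, right has 0 { }.
  Root 5: left subtree has 2 nodes {3, 38}, right has 2 {4, 21}.
    Root 38: left subtree has 1 node {3}, right has 0 { }.
    Root 4: left subtree has 0 nodes { }, right has 1 {21}.

14, 22, 18, 2, 5, 38, 3, 4, 21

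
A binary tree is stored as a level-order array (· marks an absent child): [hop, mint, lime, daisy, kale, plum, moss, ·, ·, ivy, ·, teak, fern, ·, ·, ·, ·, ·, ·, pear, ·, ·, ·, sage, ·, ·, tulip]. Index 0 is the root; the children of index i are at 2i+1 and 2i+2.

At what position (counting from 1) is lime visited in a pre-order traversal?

7

Pre-order visits the node, then its left subtree, then its right subtree.
Visit hop.
At hop: go left to mint.
  Visit mint.
  At mint: go left to daisy.
    daisy is a leaf — visit daisy.
  At mint: go right to kale.
    Visit kale.
    At kale: go left to ivy.
      Visit ivy.
      At ivy: go left to pear.
        pear is a leaf — visit pear.
      At ivy: no right child.
    At kale: no right child.
At hop: go right to lime.
  Visit lime.
  At lime: go left to plum.
    Visit plum.
    At plum: go left to teak.
      Visit teak.
      At teak: go left to sage.
        sage is a leaf — visit sage.
      At teak: no right child.
    At plum: go right to fern.
      Visit fern.
      At fern: no left child.
      At fern: go right to tulip.
        tulip is a leaf — visit tulip.
  At lime: go right to moss.
    moss is a leaf — visit moss.
Full pre-order sequence: hop, mint, daisy, kale, ivy, pear, lime, plum, teak, sage, fern, tulip, moss.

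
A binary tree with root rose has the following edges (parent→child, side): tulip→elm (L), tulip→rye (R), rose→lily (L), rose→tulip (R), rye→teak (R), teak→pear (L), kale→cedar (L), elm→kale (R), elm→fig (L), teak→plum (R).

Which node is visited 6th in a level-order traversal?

fig

Level-order visits nodes level by level from the root, left to right within each level.
Level 0: rose
Level 1: lily, tulip
Level 2: elm, rye
Level 3: fig, kale, teak
Level 4: cedar, pear, plum
Full level-order sequence: rose, lily, tulip, elm, rye, fig, kale, teak, cedar, pear, plum.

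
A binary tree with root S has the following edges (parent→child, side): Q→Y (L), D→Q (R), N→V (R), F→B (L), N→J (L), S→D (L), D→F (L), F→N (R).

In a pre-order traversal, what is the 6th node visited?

J

Pre-order visits the node, then its left subtree, then its right subtree.
Visit S.
At S: go left to D.
  Visit D.
  At D: go left to F.
    Visit F.
    At F: go left to B.
      B is a leaf — visit B.
    At F: go right to N.
      Visit N.
      At N: go left to J.
        J is a leaf — visit J.
      At N: go right to V.
        V is a leaf — visit V.
  At D: go right to Q.
    Visit Q.
    At Q: go left to Y.
      Y is a leaf — visit Y.
    At Q: no right child.
At S: no right child.
Full pre-order sequence: S, D, F, B, N, J, V, Q, Y.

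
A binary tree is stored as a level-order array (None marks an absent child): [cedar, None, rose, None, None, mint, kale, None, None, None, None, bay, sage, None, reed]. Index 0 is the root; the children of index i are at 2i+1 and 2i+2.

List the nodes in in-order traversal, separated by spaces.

In-order visits the left subtree, then the node, then the right subtree.
At cedar: no left child.
Visit cedar.
At cedar: go right to rose.
  At rose: go left to mint.
    At mint: go left to bay.
      bay is a leaf — visit bay.
    Visit mint.
    At mint: go right to sage.
      sage is a leaf — visit sage.
  Visit rose.
  At rose: go right to kale.
    At kale: no left child.
    Visit kale.
    At kale: go right to reed.
      reed is a leaf — visit reed.

cedar bay mint sage rose kale reed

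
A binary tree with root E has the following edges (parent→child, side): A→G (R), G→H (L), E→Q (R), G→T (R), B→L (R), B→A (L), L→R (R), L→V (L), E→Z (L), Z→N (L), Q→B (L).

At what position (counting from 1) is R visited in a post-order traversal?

Post-order visits the left subtree, then the right subtree, then the node.
At E: go left to Z.
  At Z: go left to N.
    N is a leaf — visit N.
  At Z: no right child.
  Visit Z.
At E: go right to Q.
  At Q: go left to B.
    At B: go left to A.
      At A: no left child.
      At A: go right to G.
        At G: go left to H.
          H is a leaf — visit H.
        At G: go right to T.
          T is a leaf — visit T.
        Visit G.
      Visit A.
    At B: go right to L.
      At L: go left to V.
        V is a leaf — visit V.
      At L: go right to R.
        R is a leaf — visit R.
      Visit L.
    Visit B.
  At Q: no right child.
  Visit Q.
Visit E.
Full post-order sequence: N, Z, H, T, G, A, V, R, L, B, Q, E.

8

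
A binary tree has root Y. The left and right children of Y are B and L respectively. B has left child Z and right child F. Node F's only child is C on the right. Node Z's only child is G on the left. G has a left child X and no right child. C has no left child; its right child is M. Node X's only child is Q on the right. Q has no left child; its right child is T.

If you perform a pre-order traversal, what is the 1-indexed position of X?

Pre-order visits the node, then its left subtree, then its right subtree.
Visit Y.
At Y: go left to B.
  Visit B.
  At B: go left to Z.
    Visit Z.
    At Z: go left to G.
      Visit G.
      At G: go left to X.
        Visit X.
        At X: no left child.
        At X: go right to Q.
          Visit Q.
          At Q: no left child.
          At Q: go right to T.
            T is a leaf — visit T.
      At G: no right child.
    At Z: no right child.
  At B: go right to F.
    Visit F.
    At F: no left child.
    At F: go right to C.
      Visit C.
      At C: no left child.
      At C: go right to M.
        M is a leaf — visit M.
At Y: go right to L.
  L is a leaf — visit L.
Full pre-order sequence: Y, B, Z, G, X, Q, T, F, C, M, L.

5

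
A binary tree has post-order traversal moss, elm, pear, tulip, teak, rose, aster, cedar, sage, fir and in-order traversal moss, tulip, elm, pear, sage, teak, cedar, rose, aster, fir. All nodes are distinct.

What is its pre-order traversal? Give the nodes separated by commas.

fir, sage, tulip, moss, pear, elm, cedar, teak, aster, rose

The last element of post-order is the root; it splits in-order into left and right subtrees.
Root fir: left subtree has 9 nodes {moss, tulip, elm, pear, sage, teak, cedar, rose, aster}, right has 0 { }.
  Root sage: left subtree has 4 nodes {moss, tulip, elm, pear}, right has 4 {teak, cedar, rose, aster}.
    Root tulip: left subtree has 1 node {moss}, right has 2 {elm, pear}.
      Root pear: left subtree has 1 node {elm}, right has 0 { }.
    Root cedar: left subtree has 1 node {teak}, right has 2 {rose, aster}.
      Root aster: left subtree has 1 node {rose}, right has 0 { }.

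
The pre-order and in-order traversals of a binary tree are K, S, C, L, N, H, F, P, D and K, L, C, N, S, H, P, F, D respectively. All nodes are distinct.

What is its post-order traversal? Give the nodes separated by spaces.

L N C P D F H S K

The first element of pre-order is the root; it splits in-order into left and right subtrees.
Root K: left subtree has 0 nodes { }, right has 8 {L, C, N, S, H, P, F, D}.
  Root S: left subtree has 3 nodes {L, C, N}, right has 4 {H, P, F, D}.
    Root C: left subtree has 1 node {L}, right has 1 {N}.
    Root H: left subtree has 0 nodes { }, right has 3 {P, F, D}.
      Root F: left subtree has 1 node {P}, right has 1 {D}.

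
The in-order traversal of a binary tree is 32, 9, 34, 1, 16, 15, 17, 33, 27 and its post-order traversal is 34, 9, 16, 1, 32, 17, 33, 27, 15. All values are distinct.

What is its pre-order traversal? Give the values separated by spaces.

The last element of post-order is the root; it splits in-order into left and right subtrees.
Root 15: left subtree has 5 nodes {32, 9, 34, 1, 16}, right has 3 {17, 33, 27}.
  Root 32: left subtree has 0 nodes { }, right has 4 {9, 34, 1, 16}.
    Root 1: left subtree has 2 nodes {9, 34}, right has 1 {16}.
      Root 9: left subtree has 0 nodes { }, right has 1 {34}.
  Root 27: left subtree has 2 nodes {17, 33}, right has 0 { }.
    Root 33: left subtree has 1 node {17}, right has 0 { }.

15 32 1 9 34 16 27 33 17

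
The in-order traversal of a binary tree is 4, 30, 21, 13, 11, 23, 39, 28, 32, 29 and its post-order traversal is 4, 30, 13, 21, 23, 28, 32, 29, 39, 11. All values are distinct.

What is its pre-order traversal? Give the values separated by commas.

The last element of post-order is the root; it splits in-order into left and right subtrees.
Root 11: left subtree has 4 nodes {4, 30, 21, 13}, right has 5 {23, 39, 28, 32, 29}.
  Root 21: left subtree has 2 nodes {4, 30}, right has 1 {13}.
    Root 30: left subtree has 1 node {4}, right has 0 { }.
  Root 39: left subtree has 1 node {23}, right has 3 {28, 32, 29}.
    Root 29: left subtree has 2 nodes {28, 32}, right has 0 { }.
      Root 32: left subtree has 1 node {28}, right has 0 { }.

11, 21, 30, 4, 13, 39, 23, 29, 32, 28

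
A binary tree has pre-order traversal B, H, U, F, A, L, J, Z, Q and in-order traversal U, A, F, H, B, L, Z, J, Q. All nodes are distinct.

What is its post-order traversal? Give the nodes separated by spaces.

A F U H Z Q J L B

The first element of pre-order is the root; it splits in-order into left and right subtrees.
Root B: left subtree has 4 nodes {U, A, F, H}, right has 4 {L, Z, J, Q}.
  Root H: left subtree has 3 nodes {U, A, F}, right has 0 { }.
    Root U: left subtree has 0 nodes { }, right has 2 {A, F}.
      Root F: left subtree has 1 node {A}, right has 0 { }.
  Root L: left subtree has 0 nodes { }, right has 3 {Z, J, Q}.
    Root J: left subtree has 1 node {Z}, right has 1 {Q}.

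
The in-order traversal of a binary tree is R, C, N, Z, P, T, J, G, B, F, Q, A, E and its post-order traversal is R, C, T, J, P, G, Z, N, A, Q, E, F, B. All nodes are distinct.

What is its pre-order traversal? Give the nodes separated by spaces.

The last element of post-order is the root; it splits in-order into left and right subtrees.
Root B: left subtree has 8 nodes {R, C, N, Z, P, T, J, G}, right has 4 {F, Q, A, E}.
  Root N: left subtree has 2 nodes {R, C}, right has 5 {Z, P, T, J, G}.
    Root C: left subtree has 1 node {R}, right has 0 { }.
    Root Z: left subtree has 0 nodes { }, right has 4 {P, T, J, G}.
      Root G: left subtree has 3 nodes {P, T, J}, right has 0 { }.
        Root P: left subtree has 0 nodes { }, right has 2 {T, J}.
          Root J: left subtree has 1 node {T}, right has 0 { }.
  Root F: left subtree has 0 nodes { }, right has 3 {Q, A, E}.
    Root E: left subtree has 2 nodes {Q, A}, right has 0 { }.
      Root Q: left subtree has 0 nodes { }, right has 1 {A}.

B N C R Z G P J T F E Q A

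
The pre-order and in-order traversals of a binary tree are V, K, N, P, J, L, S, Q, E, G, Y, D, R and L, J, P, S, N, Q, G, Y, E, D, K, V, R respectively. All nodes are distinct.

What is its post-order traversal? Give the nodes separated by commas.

L, J, S, P, Y, G, D, E, Q, N, K, R, V

The first element of pre-order is the root; it splits in-order into left and right subtrees.
Root V: left subtree has 11 nodes {L, J, P, S, N, Q, G, Y, E, D, K}, right has 1 {R}.
  Root K: left subtree has 10 nodes {L, J, P, S, N, Q, G, Y, E, D}, right has 0 { }.
    Root N: left subtree has 4 nodes {L, J, P, S}, right has 5 {Q, G, Y, E, D}.
      Root P: left subtree has 2 nodes {L, J}, right has 1 {S}.
        Root J: left subtree has 1 node {L}, right has 0 { }.
      Root Q: left subtree has 0 nodes { }, right has 4 {G, Y, E, D}.
        Root E: left subtree has 2 nodes {G, Y}, right has 1 {D}.
          Root G: left subtree has 0 nodes { }, right has 1 {Y}.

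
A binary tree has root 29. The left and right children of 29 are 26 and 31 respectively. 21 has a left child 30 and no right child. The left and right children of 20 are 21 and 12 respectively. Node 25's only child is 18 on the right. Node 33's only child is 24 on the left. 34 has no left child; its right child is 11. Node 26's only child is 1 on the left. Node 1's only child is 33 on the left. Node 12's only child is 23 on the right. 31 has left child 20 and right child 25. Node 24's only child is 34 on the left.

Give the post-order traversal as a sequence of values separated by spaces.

Post-order visits the left subtree, then the right subtree, then the node.
At 29: go left to 26.
  At 26: go left to 1.
    At 1: go left to 33.
      At 33: go left to 24.
        At 24: go left to 34.
          At 34: no left child.
          At 34: go right to 11.
            11 is a leaf — visit 11.
          Visit 34.
        At 24: no right child.
        Visit 24.
      At 33: no right child.
      Visit 33.
    At 1: no right child.
    Visit 1.
  At 26: no right child.
  Visit 26.
At 29: go right to 31.
  At 31: go left to 20.
    At 20: go left to 21.
      At 21: go left to 30.
        30 is a leaf — visit 30.
      At 21: no right child.
      Visit 21.
    At 20: go right to 12.
      At 12: no left child.
      At 12: go right to 23.
        23 is a leaf — visit 23.
      Visit 12.
    Visit 20.
  At 31: go right to 25.
    At 25: no left child.
    At 25: go right to 18.
      18 is a leaf — visit 18.
    Visit 25.
  Visit 31.
Visit 29.

11 34 24 33 1 26 30 21 23 12 20 18 25 31 29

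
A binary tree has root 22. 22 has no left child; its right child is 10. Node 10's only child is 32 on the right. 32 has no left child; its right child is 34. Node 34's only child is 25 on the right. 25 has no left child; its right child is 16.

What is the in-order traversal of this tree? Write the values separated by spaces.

In-order visits the left subtree, then the node, then the right subtree.
At 22: no left child.
Visit 22.
At 22: go right to 10.
  At 10: no left child.
  Visit 10.
  At 10: go right to 32.
    At 32: no left child.
    Visit 32.
    At 32: go right to 34.
      At 34: no left child.
      Visit 34.
      At 34: go right to 25.
        At 25: no left child.
        Visit 25.
        At 25: go right to 16.
          16 is a leaf — visit 16.

22 10 32 34 25 16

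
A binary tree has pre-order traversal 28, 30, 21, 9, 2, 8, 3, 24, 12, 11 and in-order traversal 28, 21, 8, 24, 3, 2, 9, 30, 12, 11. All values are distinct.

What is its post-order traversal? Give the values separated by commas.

The first element of pre-order is the root; it splits in-order into left and right subtrees.
Root 28: left subtree has 0 nodes { }, right has 9 {21, 8, 24, 3, 2, 9, 30, 12, 11}.
  Root 30: left subtree has 6 nodes {21, 8, 24, 3, 2, 9}, right has 2 {12, 11}.
    Root 21: left subtree has 0 nodes { }, right has 5 {8, 24, 3, 2, 9}.
      Root 9: left subtree has 4 nodes {8, 24, 3, 2}, right has 0 { }.
        Root 2: left subtree has 3 nodes {8, 24, 3}, right has 0 { }.
          Root 8: left subtree has 0 nodes { }, right has 2 {24, 3}.
            Root 3: left subtree has 1 node {24}, right has 0 { }.
    Root 12: left subtree has 0 nodes { }, right has 1 {11}.

24, 3, 8, 2, 9, 21, 11, 12, 30, 28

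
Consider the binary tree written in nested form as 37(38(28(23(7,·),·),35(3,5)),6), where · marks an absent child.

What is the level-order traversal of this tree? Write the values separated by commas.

Level-order visits nodes level by level from the root, left to right within each level.
Level 0: 37
Level 1: 38, 6
Level 2: 28, 35
Level 3: 23, 3, 5
Level 4: 7

37, 38, 6, 28, 35, 23, 3, 5, 7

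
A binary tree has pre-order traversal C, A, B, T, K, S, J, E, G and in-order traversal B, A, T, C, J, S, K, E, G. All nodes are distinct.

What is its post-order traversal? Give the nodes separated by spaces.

B T A J S G E K C

The first element of pre-order is the root; it splits in-order into left and right subtrees.
Root C: left subtree has 3 nodes {B, A, T}, right has 5 {J, S, K, E, G}.
  Root A: left subtree has 1 node {B}, right has 1 {T}.
  Root K: left subtree has 2 nodes {J, S}, right has 2 {E, G}.
    Root S: left subtree has 1 node {J}, right has 0 { }.
    Root E: left subtree has 0 nodes { }, right has 1 {G}.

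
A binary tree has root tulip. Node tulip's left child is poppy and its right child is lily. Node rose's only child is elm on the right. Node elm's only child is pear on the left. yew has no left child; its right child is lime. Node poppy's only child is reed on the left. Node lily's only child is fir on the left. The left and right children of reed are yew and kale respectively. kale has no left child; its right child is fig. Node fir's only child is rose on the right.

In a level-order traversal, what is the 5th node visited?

Level-order visits nodes level by level from the root, left to right within each level.
Level 0: tulip
Level 1: poppy, lily
Level 2: reed, fir
Level 3: yew, kale, rose
Level 4: lime, fig, elm
Level 5: pear
Full level-order sequence: tulip, poppy, lily, reed, fir, yew, kale, rose, lime, fig, elm, pear.

fir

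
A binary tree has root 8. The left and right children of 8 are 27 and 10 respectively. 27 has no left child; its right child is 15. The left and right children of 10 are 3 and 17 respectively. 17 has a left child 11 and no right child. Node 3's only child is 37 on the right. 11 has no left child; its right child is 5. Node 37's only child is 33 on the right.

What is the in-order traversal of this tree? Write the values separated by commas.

27, 15, 8, 3, 37, 33, 10, 11, 5, 17

In-order visits the left subtree, then the node, then the right subtree.
At 8: go left to 27.
  At 27: no left child.
  Visit 27.
  At 27: go right to 15.
    15 is a leaf — visit 15.
Visit 8.
At 8: go right to 10.
  At 10: go left to 3.
    At 3: no left child.
    Visit 3.
    At 3: go right to 37.
      At 37: no left child.
      Visit 37.
      At 37: go right to 33.
        33 is a leaf — visit 33.
  Visit 10.
  At 10: go right to 17.
    At 17: go left to 11.
      At 11: no left child.
      Visit 11.
      At 11: go right to 5.
        5 is a leaf — visit 5.
    Visit 17.
    At 17: no right child.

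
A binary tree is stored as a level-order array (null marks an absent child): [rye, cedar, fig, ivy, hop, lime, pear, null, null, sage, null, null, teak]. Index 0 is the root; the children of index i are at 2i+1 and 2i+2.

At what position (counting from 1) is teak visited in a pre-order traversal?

8

Pre-order visits the node, then its left subtree, then its right subtree.
Visit rye.
At rye: go left to cedar.
  Visit cedar.
  At cedar: go left to ivy.
    ivy is a leaf — visit ivy.
  At cedar: go right to hop.
    Visit hop.
    At hop: go left to sage.
      sage is a leaf — visit sage.
    At hop: no right child.
At rye: go right to fig.
  Visit fig.
  At fig: go left to lime.
    Visit lime.
    At lime: no left child.
    At lime: go right to teak.
      teak is a leaf — visit teak.
  At fig: go right to pear.
    pear is a leaf — visit pear.
Full pre-order sequence: rye, cedar, ivy, hop, sage, fig, lime, teak, pear.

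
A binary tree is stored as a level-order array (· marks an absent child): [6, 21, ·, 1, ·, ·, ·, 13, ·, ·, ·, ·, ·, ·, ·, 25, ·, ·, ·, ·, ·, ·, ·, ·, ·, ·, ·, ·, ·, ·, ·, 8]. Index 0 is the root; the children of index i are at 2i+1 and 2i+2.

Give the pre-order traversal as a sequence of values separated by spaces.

6 21 1 13 25 8

Pre-order visits the node, then its left subtree, then its right subtree.
Visit 6.
At 6: go left to 21.
  Visit 21.
  At 21: go left to 1.
    Visit 1.
    At 1: go left to 13.
      Visit 13.
      At 13: go left to 25.
        Visit 25.
        At 25: go left to 8.
          8 is a leaf — visit 8.
        At 25: no right child.
      At 13: no right child.
    At 1: no right child.
  At 21: no right child.
At 6: no right child.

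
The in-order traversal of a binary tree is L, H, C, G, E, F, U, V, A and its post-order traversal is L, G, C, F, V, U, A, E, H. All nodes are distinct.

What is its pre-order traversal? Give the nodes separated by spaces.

H L E C G A U F V

The last element of post-order is the root; it splits in-order into left and right subtrees.
Root H: left subtree has 1 node {L}, right has 7 {C, G, E, F, U, V, A}.
  Root E: left subtree has 2 nodes {C, G}, right has 4 {F, U, V, A}.
    Root C: left subtree has 0 nodes { }, right has 1 {G}.
    Root A: left subtree has 3 nodes {F, U, V}, right has 0 { }.
      Root U: left subtree has 1 node {F}, right has 1 {V}.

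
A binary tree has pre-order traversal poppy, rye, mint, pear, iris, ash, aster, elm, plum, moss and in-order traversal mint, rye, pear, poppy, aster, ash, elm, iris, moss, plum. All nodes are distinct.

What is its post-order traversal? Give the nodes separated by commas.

The first element of pre-order is the root; it splits in-order into left and right subtrees.
Root poppy: left subtree has 3 nodes {mint, rye, pear}, right has 6 {aster, ash, elm, iris, moss, plum}.
  Root rye: left subtree has 1 node {mint}, right has 1 {pear}.
  Root iris: left subtree has 3 nodes {aster, ash, elm}, right has 2 {moss, plum}.
    Root ash: left subtree has 1 node {aster}, right has 1 {elm}.
    Root plum: left subtree has 1 node {moss}, right has 0 { }.

mint, pear, rye, aster, elm, ash, moss, plum, iris, poppy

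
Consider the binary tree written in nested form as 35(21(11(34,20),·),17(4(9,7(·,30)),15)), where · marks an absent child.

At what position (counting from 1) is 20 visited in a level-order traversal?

Level-order visits nodes level by level from the root, left to right within each level.
Level 0: 35
Level 1: 21, 17
Level 2: 11, 4, 15
Level 3: 34, 20, 9, 7
Level 4: 30
Full level-order sequence: 35, 21, 17, 11, 4, 15, 34, 20, 9, 7, 30.

8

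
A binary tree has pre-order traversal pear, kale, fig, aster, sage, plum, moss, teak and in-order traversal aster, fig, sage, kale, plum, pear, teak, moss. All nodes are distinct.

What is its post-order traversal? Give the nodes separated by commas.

aster, sage, fig, plum, kale, teak, moss, pear

The first element of pre-order is the root; it splits in-order into left and right subtrees.
Root pear: left subtree has 5 nodes {aster, fig, sage, kale, plum}, right has 2 {teak, moss}.
  Root kale: left subtree has 3 nodes {aster, fig, sage}, right has 1 {plum}.
    Root fig: left subtree has 1 node {aster}, right has 1 {sage}.
  Root moss: left subtree has 1 node {teak}, right has 0 { }.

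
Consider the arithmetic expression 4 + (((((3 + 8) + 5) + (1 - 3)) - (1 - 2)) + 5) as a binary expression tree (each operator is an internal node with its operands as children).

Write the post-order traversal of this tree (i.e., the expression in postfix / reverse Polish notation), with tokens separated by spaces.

Post-order on an expression tree gives postfix notation: for each operator, emit left operand, right operand, then the operator.

4 3 8 + 5 + 1 3 - + 1 2 - - 5 + +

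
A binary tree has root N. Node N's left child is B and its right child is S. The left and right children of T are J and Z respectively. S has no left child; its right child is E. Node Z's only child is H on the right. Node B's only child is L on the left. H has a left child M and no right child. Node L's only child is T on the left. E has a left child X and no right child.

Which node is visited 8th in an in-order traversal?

In-order visits the left subtree, then the node, then the right subtree.
At N: go left to B.
  At B: go left to L.
    At L: go left to T.
      At T: go left to J.
        J is a leaf — visit J.
      Visit T.
      At T: go right to Z.
        At Z: no left child.
        Visit Z.
        At Z: go right to H.
          At H: go left to M.
            M is a leaf — visit M.
          Visit H.
          At H: no right child.
    Visit L.
    At L: no right child.
  Visit B.
  At B: no right child.
Visit N.
At N: go right to S.
  At S: no left child.
  Visit S.
  At S: go right to E.
    At E: go left to X.
      X is a leaf — visit X.
    Visit E.
    At E: no right child.
Full in-order sequence: J, T, Z, M, H, L, B, N, S, X, E.

N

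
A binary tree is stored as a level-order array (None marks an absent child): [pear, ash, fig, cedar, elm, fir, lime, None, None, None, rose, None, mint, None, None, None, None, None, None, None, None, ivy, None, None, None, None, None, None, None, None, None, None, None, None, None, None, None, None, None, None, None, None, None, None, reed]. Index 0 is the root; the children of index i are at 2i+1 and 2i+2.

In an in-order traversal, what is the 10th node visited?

In-order visits the left subtree, then the node, then the right subtree.
At pear: go left to ash.
  At ash: go left to cedar.
    cedar is a leaf — visit cedar.
  Visit ash.
  At ash: go right to elm.
    At elm: no left child.
    Visit elm.
    At elm: go right to rose.
      At rose: go left to ivy.
        At ivy: no left child.
        Visit ivy.
        At ivy: go right to reed.
          reed is a leaf — visit reed.
      Visit rose.
      At rose: no right child.
Visit pear.
At pear: go right to fig.
  At fig: go left to fir.
    At fir: no left child.
    Visit fir.
    At fir: go right to mint.
      mint is a leaf — visit mint.
  Visit fig.
  At fig: go right to lime.
    lime is a leaf — visit lime.
Full in-order sequence: cedar, ash, elm, ivy, reed, rose, pear, fir, mint, fig, lime.

fig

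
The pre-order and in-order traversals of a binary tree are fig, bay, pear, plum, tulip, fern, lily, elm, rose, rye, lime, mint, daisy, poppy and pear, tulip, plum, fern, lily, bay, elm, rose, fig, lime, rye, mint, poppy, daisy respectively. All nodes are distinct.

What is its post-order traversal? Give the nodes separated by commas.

The first element of pre-order is the root; it splits in-order into left and right subtrees.
Root fig: left subtree has 8 nodes {pear, tulip, plum, fern, lily, bay, elm, rose}, right has 5 {lime, rye, mint, poppy, daisy}.
  Root bay: left subtree has 5 nodes {pear, tulip, plum, fern, lily}, right has 2 {elm, rose}.
    Root pear: left subtree has 0 nodes { }, right has 4 {tulip, plum, fern, lily}.
      Root plum: left subtree has 1 node {tulip}, right has 2 {fern, lily}.
        Root fern: left subtree has 0 nodes { }, right has 1 {lily}.
    Root elm: left subtree has 0 nodes { }, right has 1 {rose}.
  Root rye: left subtree has 1 node {lime}, right has 3 {mint, poppy, daisy}.
    Root mint: left subtree has 0 nodes { }, right has 2 {poppy, daisy}.
      Root daisy: left subtree has 1 node {poppy}, right has 0 { }.

tulip, lily, fern, plum, pear, rose, elm, bay, lime, poppy, daisy, mint, rye, fig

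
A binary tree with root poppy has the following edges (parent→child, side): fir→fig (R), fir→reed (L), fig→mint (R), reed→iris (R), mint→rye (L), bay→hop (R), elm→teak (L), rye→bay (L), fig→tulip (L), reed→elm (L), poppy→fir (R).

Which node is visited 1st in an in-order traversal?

poppy

In-order visits the left subtree, then the node, then the right subtree.
At poppy: no left child.
Visit poppy.
At poppy: go right to fir.
  At fir: go left to reed.
    At reed: go left to elm.
      At elm: go left to teak.
        teak is a leaf — visit teak.
      Visit elm.
      At elm: no right child.
    Visit reed.
    At reed: go right to iris.
      iris is a leaf — visit iris.
  Visit fir.
  At fir: go right to fig.
    At fig: go left to tulip.
      tulip is a leaf — visit tulip.
    Visit fig.
    At fig: go right to mint.
      At mint: go left to rye.
        At rye: go left to bay.
          At bay: no left child.
          Visit bay.
          At bay: go right to hop.
            hop is a leaf — visit hop.
        Visit rye.
        At rye: no right child.
      Visit mint.
      At mint: no right child.
Full in-order sequence: poppy, teak, elm, reed, iris, fir, tulip, fig, bay, hop, rye, mint.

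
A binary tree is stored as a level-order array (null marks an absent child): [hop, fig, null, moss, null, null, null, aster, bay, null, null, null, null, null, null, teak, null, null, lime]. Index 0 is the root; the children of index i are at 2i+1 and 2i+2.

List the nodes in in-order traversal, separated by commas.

teak, aster, moss, bay, lime, fig, hop

In-order visits the left subtree, then the node, then the right subtree.
At hop: go left to fig.
  At fig: go left to moss.
    At moss: go left to aster.
      At aster: go left to teak.
        teak is a leaf — visit teak.
      Visit aster.
      At aster: no right child.
    Visit moss.
    At moss: go right to bay.
      At bay: no left child.
      Visit bay.
      At bay: go right to lime.
        lime is a leaf — visit lime.
  Visit fig.
  At fig: no right child.
Visit hop.
At hop: no right child.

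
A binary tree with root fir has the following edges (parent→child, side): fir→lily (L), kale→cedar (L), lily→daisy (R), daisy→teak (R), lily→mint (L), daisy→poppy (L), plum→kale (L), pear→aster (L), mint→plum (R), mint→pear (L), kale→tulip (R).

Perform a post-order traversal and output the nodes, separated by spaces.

aster pear cedar tulip kale plum mint poppy teak daisy lily fir

Post-order visits the left subtree, then the right subtree, then the node.
At fir: go left to lily.
  At lily: go left to mint.
    At mint: go left to pear.
      At pear: go left to aster.
        aster is a leaf — visit aster.
      At pear: no right child.
      Visit pear.
    At mint: go right to plum.
      At plum: go left to kale.
        At kale: go left to cedar.
          cedar is a leaf — visit cedar.
        At kale: go right to tulip.
          tulip is a leaf — visit tulip.
        Visit kale.
      At plum: no right child.
      Visit plum.
    Visit mint.
  At lily: go right to daisy.
    At daisy: go left to poppy.
      poppy is a leaf — visit poppy.
    At daisy: go right to teak.
      teak is a leaf — visit teak.
    Visit daisy.
  Visit lily.
At fir: no right child.
Visit fir.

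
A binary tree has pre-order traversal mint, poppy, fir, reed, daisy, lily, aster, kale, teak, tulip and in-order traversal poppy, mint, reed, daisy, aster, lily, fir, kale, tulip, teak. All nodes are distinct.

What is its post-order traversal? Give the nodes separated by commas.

poppy, aster, lily, daisy, reed, tulip, teak, kale, fir, mint

The first element of pre-order is the root; it splits in-order into left and right subtrees.
Root mint: left subtree has 1 node {poppy}, right has 8 {reed, daisy, aster, lily, fir, kale, tulip, teak}.
  Root fir: left subtree has 4 nodes {reed, daisy, aster, lily}, right has 3 {kale, tulip, teak}.
    Root reed: left subtree has 0 nodes { }, right has 3 {daisy, aster, lily}.
      Root daisy: left subtree has 0 nodes { }, right has 2 {aster, lily}.
        Root lily: left subtree has 1 node {aster}, right has 0 { }.
    Root kale: left subtree has 0 nodes { }, right has 2 {tulip, teak}.
      Root teak: left subtree has 1 node {tulip}, right has 0 { }.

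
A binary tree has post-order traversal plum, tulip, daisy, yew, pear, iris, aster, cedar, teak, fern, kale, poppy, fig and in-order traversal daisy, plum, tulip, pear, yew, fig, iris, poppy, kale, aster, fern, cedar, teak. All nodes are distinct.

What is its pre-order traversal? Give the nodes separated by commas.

fig, pear, daisy, tulip, plum, yew, poppy, iris, kale, fern, aster, teak, cedar

The last element of post-order is the root; it splits in-order into left and right subtrees.
Root fig: left subtree has 5 nodes {daisy, plum, tulip, pear, yew}, right has 7 {iris, poppy, kale, aster, fern, cedar, teak}.
  Root pear: left subtree has 3 nodes {daisy, plum, tulip}, right has 1 {yew}.
    Root daisy: left subtree has 0 nodes { }, right has 2 {plum, tulip}.
      Root tulip: left subtree has 1 node {plum}, right has 0 { }.
  Root poppy: left subtree has 1 node {iris}, right has 5 {kale, aster, fern, cedar, teak}.
    Root kale: left subtree has 0 nodes { }, right has 4 {aster, fern, cedar, teak}.
      Root fern: left subtree has 1 node {aster}, right has 2 {cedar, teak}.
        Root teak: left subtree has 1 node {cedar}, right has 0 { }.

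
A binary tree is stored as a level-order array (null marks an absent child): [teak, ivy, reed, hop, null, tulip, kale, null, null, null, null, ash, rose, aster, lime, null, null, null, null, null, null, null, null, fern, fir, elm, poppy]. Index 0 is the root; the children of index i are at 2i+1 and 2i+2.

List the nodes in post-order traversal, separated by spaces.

Post-order visits the left subtree, then the right subtree, then the node.
At teak: go left to ivy.
  At ivy: go left to hop.
    hop is a leaf — visit hop.
  At ivy: no right child.
  Visit ivy.
At teak: go right to reed.
  At reed: go left to tulip.
    At tulip: go left to ash.
      At ash: go left to fern.
        fern is a leaf — visit fern.
      At ash: go right to fir.
        fir is a leaf — visit fir.
      Visit ash.
    At tulip: go right to rose.
      At rose: go left to elm.
        elm is a leaf — visit elm.
      At rose: go right to poppy.
        poppy is a leaf — visit poppy.
      Visit rose.
    Visit tulip.
  At reed: go right to kale.
    At kale: go left to aster.
      aster is a leaf — visit aster.
    At kale: go right to lime.
      lime is a leaf — visit lime.
    Visit kale.
  Visit reed.
Visit teak.

hop ivy fern fir ash elm poppy rose tulip aster lime kale reed teak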